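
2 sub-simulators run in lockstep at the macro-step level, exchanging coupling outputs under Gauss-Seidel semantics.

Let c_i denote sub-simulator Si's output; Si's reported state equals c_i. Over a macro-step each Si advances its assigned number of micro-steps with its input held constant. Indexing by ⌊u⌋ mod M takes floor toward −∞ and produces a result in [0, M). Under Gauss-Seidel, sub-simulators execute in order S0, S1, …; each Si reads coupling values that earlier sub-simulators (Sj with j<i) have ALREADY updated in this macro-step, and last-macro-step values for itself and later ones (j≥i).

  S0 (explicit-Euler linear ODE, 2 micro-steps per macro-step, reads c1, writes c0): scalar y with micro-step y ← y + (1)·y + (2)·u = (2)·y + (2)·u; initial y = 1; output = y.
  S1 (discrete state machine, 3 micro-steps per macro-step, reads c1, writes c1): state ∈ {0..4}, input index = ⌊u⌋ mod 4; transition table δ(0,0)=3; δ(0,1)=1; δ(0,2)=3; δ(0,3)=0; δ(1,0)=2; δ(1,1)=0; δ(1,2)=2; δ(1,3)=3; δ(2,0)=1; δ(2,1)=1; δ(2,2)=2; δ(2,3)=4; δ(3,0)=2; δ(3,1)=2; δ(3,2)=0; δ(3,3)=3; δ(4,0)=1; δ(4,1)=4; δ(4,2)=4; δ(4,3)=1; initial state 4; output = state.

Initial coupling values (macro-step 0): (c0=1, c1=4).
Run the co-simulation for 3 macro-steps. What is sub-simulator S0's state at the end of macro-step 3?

S0 state at macro-step 3 = 472

macro 1: S0 reads c1=4 → after 2×micro: 28; S1 reads c1=4 → after 3×micro: 1 ⇒ (c0=28, c1=1)
macro 2: S0 reads c1=1 → after 2×micro: 118; S1 reads c1=1 → after 3×micro: 0 ⇒ (c0=118, c1=0)
macro 3: S0 reads c1=0 → after 2×micro: 472; S1 reads c1=0 → after 3×micro: 1 ⇒ (c0=472, c1=1)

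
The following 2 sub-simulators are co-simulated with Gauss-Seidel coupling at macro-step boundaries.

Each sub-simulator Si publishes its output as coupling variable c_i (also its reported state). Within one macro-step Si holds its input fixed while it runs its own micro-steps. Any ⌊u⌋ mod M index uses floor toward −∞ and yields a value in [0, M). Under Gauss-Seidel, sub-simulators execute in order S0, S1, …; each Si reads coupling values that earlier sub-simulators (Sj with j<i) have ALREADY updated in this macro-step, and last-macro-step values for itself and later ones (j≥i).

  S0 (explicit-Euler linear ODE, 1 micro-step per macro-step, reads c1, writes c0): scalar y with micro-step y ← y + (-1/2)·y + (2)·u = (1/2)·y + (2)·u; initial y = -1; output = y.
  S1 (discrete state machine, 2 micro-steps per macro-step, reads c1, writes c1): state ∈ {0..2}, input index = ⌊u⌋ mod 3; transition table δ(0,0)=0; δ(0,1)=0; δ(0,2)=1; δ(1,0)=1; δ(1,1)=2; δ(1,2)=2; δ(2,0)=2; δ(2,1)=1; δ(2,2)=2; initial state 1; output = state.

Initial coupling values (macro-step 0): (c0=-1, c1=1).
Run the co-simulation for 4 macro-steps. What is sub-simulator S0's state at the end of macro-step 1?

S0 state at macro-step 1 = 3/2

macro 1: S0 reads c1=1 → after 1×micro: 3/2; S1 reads c1=1 → after 2×micro: 1 ⇒ (c0=3/2, c1=1)
macro 2: S0 reads c1=1 → after 1×micro: 11/4; S1 reads c1=1 → after 2×micro: 1 ⇒ (c0=11/4, c1=1)
macro 3: S0 reads c1=1 → after 1×micro: 27/8; S1 reads c1=1 → after 2×micro: 1 ⇒ (c0=27/8, c1=1)
macro 4: S0 reads c1=1 → after 1×micro: 59/16; S1 reads c1=1 → after 2×micro: 1 ⇒ (c0=59/16, c1=1)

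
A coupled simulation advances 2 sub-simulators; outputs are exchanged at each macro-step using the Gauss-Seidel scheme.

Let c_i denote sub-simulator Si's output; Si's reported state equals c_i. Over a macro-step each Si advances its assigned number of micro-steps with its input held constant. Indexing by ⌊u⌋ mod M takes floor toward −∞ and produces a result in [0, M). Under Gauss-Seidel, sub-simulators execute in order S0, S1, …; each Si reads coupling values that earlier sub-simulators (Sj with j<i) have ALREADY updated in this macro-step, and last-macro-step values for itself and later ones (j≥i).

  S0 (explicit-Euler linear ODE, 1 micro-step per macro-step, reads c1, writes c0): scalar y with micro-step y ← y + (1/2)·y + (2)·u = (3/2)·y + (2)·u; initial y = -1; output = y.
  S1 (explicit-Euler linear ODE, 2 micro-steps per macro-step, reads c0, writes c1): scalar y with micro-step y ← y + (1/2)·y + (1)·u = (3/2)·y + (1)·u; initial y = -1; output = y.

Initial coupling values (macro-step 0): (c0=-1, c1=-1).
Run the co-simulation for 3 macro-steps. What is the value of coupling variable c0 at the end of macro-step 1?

macro 1: S0 reads c1=-1 → after 1×micro: -7/2; S1 reads c0=-7/2 → after 2×micro: -11 ⇒ (c0=-7/2, c1=-11)
macro 2: S0 reads c1=-11 → after 1×micro: -109/4; S1 reads c0=-109/4 → after 2×micro: -743/8 ⇒ (c0=-109/4, c1=-743/8)
macro 3: S0 reads c1=-743/8 → after 1×micro: -1813/8; S1 reads c0=-1813/8 → after 2×micro: -24817/32 ⇒ (c0=-1813/8, c1=-24817/32)

c0 at macro-step 1 = -7/2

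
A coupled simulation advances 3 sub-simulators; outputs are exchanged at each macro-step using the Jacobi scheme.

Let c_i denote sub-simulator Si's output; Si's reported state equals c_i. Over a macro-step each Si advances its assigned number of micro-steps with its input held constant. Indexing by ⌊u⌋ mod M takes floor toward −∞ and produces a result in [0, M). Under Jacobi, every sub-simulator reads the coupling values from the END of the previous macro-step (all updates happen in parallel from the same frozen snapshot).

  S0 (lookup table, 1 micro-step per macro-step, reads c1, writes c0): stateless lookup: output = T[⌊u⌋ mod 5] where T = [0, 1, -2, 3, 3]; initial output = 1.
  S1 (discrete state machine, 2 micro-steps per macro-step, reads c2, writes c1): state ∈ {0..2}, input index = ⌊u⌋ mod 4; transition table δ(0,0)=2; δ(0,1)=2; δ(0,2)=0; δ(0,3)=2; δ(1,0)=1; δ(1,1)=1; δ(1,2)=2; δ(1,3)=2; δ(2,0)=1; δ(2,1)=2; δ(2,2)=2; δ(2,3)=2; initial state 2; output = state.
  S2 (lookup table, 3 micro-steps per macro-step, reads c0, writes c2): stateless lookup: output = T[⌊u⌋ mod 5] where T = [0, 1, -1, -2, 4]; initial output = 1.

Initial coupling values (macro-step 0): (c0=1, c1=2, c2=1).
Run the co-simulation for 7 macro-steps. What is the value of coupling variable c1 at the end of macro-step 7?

macro 1: S0 reads c1=2 → after 1×micro: -2; S1 reads c2=1 → after 2×micro: 2; S2 reads c0=1 → after 3×micro: 1 ⇒ (c0=-2, c1=2, c2=1)
macro 2: S0 reads c1=2 → after 1×micro: -2; S1 reads c2=1 → after 2×micro: 2; S2 reads c0=-2 → after 3×micro: -2 ⇒ (c0=-2, c1=2, c2=-2)
macro 3: S0 reads c1=2 → after 1×micro: -2; S1 reads c2=-2 → after 2×micro: 2; S2 reads c0=-2 → after 3×micro: -2 ⇒ (c0=-2, c1=2, c2=-2)
macro 4: S0 reads c1=2 → after 1×micro: -2; S1 reads c2=-2 → after 2×micro: 2; S2 reads c0=-2 → after 3×micro: -2 ⇒ (c0=-2, c1=2, c2=-2)
macro 5: S0 reads c1=2 → after 1×micro: -2; S1 reads c2=-2 → after 2×micro: 2; S2 reads c0=-2 → after 3×micro: -2 ⇒ (c0=-2, c1=2, c2=-2)
macro 6: S0 reads c1=2 → after 1×micro: -2; S1 reads c2=-2 → after 2×micro: 2; S2 reads c0=-2 → after 3×micro: -2 ⇒ (c0=-2, c1=2, c2=-2)
macro 7: S0 reads c1=2 → after 1×micro: -2; S1 reads c2=-2 → after 2×micro: 2; S2 reads c0=-2 → after 3×micro: -2 ⇒ (c0=-2, c1=2, c2=-2)

c1 at macro-step 7 = 2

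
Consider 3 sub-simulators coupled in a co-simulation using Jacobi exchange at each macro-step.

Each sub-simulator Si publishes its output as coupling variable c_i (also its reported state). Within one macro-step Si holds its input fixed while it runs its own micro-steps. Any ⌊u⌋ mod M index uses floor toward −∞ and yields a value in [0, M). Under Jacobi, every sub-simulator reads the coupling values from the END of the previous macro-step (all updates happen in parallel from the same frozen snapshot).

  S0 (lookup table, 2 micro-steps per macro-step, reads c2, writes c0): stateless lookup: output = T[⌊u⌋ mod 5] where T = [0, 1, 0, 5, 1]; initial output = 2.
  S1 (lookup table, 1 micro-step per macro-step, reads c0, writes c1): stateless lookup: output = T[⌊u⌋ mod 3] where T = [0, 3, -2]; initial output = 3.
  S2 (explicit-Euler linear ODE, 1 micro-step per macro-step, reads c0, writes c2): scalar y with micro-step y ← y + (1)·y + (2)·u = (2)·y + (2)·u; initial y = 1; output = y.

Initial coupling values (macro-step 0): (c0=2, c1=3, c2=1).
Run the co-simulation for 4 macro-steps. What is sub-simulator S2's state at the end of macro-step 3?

S2 state at macro-step 3 = 30

macro 1: S0 reads c2=1 → after 2×micro: 1; S1 reads c0=2 → after 1×micro: -2; S2 reads c0=2 → after 1×micro: 6 ⇒ (c0=1, c1=-2, c2=6)
macro 2: S0 reads c2=6 → after 2×micro: 1; S1 reads c0=1 → after 1×micro: 3; S2 reads c0=1 → after 1×micro: 14 ⇒ (c0=1, c1=3, c2=14)
macro 3: S0 reads c2=14 → after 2×micro: 1; S1 reads c0=1 → after 1×micro: 3; S2 reads c0=1 → after 1×micro: 30 ⇒ (c0=1, c1=3, c2=30)
macro 4: S0 reads c2=30 → after 2×micro: 0; S1 reads c0=1 → after 1×micro: 3; S2 reads c0=1 → after 1×micro: 62 ⇒ (c0=0, c1=3, c2=62)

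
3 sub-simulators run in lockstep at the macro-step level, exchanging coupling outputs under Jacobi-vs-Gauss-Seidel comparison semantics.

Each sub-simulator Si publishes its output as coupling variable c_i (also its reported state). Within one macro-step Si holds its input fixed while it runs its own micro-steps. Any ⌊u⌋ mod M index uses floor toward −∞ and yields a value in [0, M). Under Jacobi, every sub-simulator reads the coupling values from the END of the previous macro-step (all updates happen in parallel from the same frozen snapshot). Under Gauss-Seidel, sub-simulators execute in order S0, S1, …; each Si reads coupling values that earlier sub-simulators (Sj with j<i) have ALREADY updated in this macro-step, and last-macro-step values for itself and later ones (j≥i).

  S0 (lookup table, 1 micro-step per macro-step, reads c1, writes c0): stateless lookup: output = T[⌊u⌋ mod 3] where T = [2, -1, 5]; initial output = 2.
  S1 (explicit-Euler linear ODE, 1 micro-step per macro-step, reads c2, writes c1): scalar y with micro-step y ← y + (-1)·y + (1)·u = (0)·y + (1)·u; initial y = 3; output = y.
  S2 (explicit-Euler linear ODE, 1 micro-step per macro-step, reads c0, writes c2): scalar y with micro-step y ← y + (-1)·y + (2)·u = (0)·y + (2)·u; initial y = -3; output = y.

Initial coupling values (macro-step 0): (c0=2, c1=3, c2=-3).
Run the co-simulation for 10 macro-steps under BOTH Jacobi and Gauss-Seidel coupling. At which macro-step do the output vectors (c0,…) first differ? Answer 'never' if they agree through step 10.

first divergence at macro-step: 3

[Jacobi] macro 1: S0 reads c1=3 → after 1×micro: 2; S1 reads c2=-3 → after 1×micro: -3; S2 reads c0=2 → after 1×micro: 4 ⇒ (c0=2, c1=-3, c2=4)
[Jacobi] macro 2: S0 reads c1=-3 → after 1×micro: 2; S1 reads c2=4 → after 1×micro: 4; S2 reads c0=2 → after 1×micro: 4 ⇒ (c0=2, c1=4, c2=4)
[Jacobi] macro 3: S0 reads c1=4 → after 1×micro: -1; S1 reads c2=4 → after 1×micro: 4; S2 reads c0=2 → after 1×micro: 4 ⇒ (c0=-1, c1=4, c2=4)
[Jacobi] macro 4: S0 reads c1=4 → after 1×micro: -1; S1 reads c2=4 → after 1×micro: 4; S2 reads c0=-1 → after 1×micro: -2 ⇒ (c0=-1, c1=4, c2=-2)
[Jacobi] macro 5: S0 reads c1=4 → after 1×micro: -1; S1 reads c2=-2 → after 1×micro: -2; S2 reads c0=-1 → after 1×micro: -2 ⇒ (c0=-1, c1=-2, c2=-2)
[Jacobi] macro 6: S0 reads c1=-2 → after 1×micro: -1; S1 reads c2=-2 → after 1×micro: -2; S2 reads c0=-1 → after 1×micro: -2 ⇒ (c0=-1, c1=-2, c2=-2)
[Jacobi] macro 7: S0 reads c1=-2 → after 1×micro: -1; S1 reads c2=-2 → after 1×micro: -2; S2 reads c0=-1 → after 1×micro: -2 ⇒ (c0=-1, c1=-2, c2=-2)
[Jacobi] macro 8: S0 reads c1=-2 → after 1×micro: -1; S1 reads c2=-2 → after 1×micro: -2; S2 reads c0=-1 → after 1×micro: -2 ⇒ (c0=-1, c1=-2, c2=-2)
[Jacobi] macro 9: S0 reads c1=-2 → after 1×micro: -1; S1 reads c2=-2 → after 1×micro: -2; S2 reads c0=-1 → after 1×micro: -2 ⇒ (c0=-1, c1=-2, c2=-2)
[Jacobi] macro 10: S0 reads c1=-2 → after 1×micro: -1; S1 reads c2=-2 → after 1×micro: -2; S2 reads c0=-1 → after 1×micro: -2 ⇒ (c0=-1, c1=-2, c2=-2)
[Gauss-Seidel] macro 1: S0 reads c1=3 → after 1×micro: 2; S1 reads c2=-3 → after 1×micro: -3; S2 reads c0=2 → after 1×micro: 4 ⇒ (c0=2, c1=-3, c2=4)
[Gauss-Seidel] macro 2: S0 reads c1=-3 → after 1×micro: 2; S1 reads c2=4 → after 1×micro: 4; S2 reads c0=2 → after 1×micro: 4 ⇒ (c0=2, c1=4, c2=4)
[Gauss-Seidel] macro 3: S0 reads c1=4 → after 1×micro: -1; S1 reads c2=4 → after 1×micro: 4; S2 reads c0=-1 → after 1×micro: -2 ⇒ (c0=-1, c1=4, c2=-2)
[Gauss-Seidel] macro 4: S0 reads c1=4 → after 1×micro: -1; S1 reads c2=-2 → after 1×micro: -2; S2 reads c0=-1 → after 1×micro: -2 ⇒ (c0=-1, c1=-2, c2=-2)
[Gauss-Seidel] macro 5: S0 reads c1=-2 → after 1×micro: -1; S1 reads c2=-2 → after 1×micro: -2; S2 reads c0=-1 → after 1×micro: -2 ⇒ (c0=-1, c1=-2, c2=-2)
[Gauss-Seidel] macro 6: S0 reads c1=-2 → after 1×micro: -1; S1 reads c2=-2 → after 1×micro: -2; S2 reads c0=-1 → after 1×micro: -2 ⇒ (c0=-1, c1=-2, c2=-2)
[Gauss-Seidel] macro 7: S0 reads c1=-2 → after 1×micro: -1; S1 reads c2=-2 → after 1×micro: -2; S2 reads c0=-1 → after 1×micro: -2 ⇒ (c0=-1, c1=-2, c2=-2)
[Gauss-Seidel] macro 8: S0 reads c1=-2 → after 1×micro: -1; S1 reads c2=-2 → after 1×micro: -2; S2 reads c0=-1 → after 1×micro: -2 ⇒ (c0=-1, c1=-2, c2=-2)
[Gauss-Seidel] macro 9: S0 reads c1=-2 → after 1×micro: -1; S1 reads c2=-2 → after 1×micro: -2; S2 reads c0=-1 → after 1×micro: -2 ⇒ (c0=-1, c1=-2, c2=-2)
[Gauss-Seidel] macro 10: S0 reads c1=-2 → after 1×micro: -1; S1 reads c2=-2 → after 1×micro: -2; S2 reads c0=-1 → after 1×micro: -2 ⇒ (c0=-1, c1=-2, c2=-2)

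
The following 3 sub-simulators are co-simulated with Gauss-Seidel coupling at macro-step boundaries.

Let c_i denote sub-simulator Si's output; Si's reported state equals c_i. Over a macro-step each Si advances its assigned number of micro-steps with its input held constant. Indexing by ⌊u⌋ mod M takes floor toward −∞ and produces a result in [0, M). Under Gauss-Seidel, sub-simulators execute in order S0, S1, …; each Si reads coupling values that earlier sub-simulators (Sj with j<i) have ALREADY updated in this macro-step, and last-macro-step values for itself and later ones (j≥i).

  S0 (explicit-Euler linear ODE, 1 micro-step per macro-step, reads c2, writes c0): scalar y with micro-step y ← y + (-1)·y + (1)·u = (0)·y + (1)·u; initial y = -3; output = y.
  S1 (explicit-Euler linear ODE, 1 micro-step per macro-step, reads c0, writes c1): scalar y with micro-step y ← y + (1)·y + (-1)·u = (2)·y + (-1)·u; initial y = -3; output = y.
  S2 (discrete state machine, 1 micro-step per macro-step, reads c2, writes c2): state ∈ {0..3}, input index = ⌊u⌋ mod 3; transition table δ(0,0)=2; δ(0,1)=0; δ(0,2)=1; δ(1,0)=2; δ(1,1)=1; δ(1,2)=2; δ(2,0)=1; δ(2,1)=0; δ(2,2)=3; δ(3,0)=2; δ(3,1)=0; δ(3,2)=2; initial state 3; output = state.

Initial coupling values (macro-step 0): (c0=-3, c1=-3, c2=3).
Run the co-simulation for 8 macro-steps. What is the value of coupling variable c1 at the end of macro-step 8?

c1 at macro-step 8 = -1448

macro 1: S0 reads c2=3 → after 1×micro: 3; S1 reads c0=3 → after 1×micro: -9; S2 reads c2=3 → after 1×micro: 2 ⇒ (c0=3, c1=-9, c2=2)
macro 2: S0 reads c2=2 → after 1×micro: 2; S1 reads c0=2 → after 1×micro: -20; S2 reads c2=2 → after 1×micro: 3 ⇒ (c0=2, c1=-20, c2=3)
macro 3: S0 reads c2=3 → after 1×micro: 3; S1 reads c0=3 → after 1×micro: -43; S2 reads c2=3 → after 1×micro: 2 ⇒ (c0=3, c1=-43, c2=2)
macro 4: S0 reads c2=2 → after 1×micro: 2; S1 reads c0=2 → after 1×micro: -88; S2 reads c2=2 → after 1×micro: 3 ⇒ (c0=2, c1=-88, c2=3)
macro 5: S0 reads c2=3 → after 1×micro: 3; S1 reads c0=3 → after 1×micro: -179; S2 reads c2=3 → after 1×micro: 2 ⇒ (c0=3, c1=-179, c2=2)
macro 6: S0 reads c2=2 → after 1×micro: 2; S1 reads c0=2 → after 1×micro: -360; S2 reads c2=2 → after 1×micro: 3 ⇒ (c0=2, c1=-360, c2=3)
macro 7: S0 reads c2=3 → after 1×micro: 3; S1 reads c0=3 → after 1×micro: -723; S2 reads c2=3 → after 1×micro: 2 ⇒ (c0=3, c1=-723, c2=2)
macro 8: S0 reads c2=2 → after 1×micro: 2; S1 reads c0=2 → after 1×micro: -1448; S2 reads c2=2 → after 1×micro: 3 ⇒ (c0=2, c1=-1448, c2=3)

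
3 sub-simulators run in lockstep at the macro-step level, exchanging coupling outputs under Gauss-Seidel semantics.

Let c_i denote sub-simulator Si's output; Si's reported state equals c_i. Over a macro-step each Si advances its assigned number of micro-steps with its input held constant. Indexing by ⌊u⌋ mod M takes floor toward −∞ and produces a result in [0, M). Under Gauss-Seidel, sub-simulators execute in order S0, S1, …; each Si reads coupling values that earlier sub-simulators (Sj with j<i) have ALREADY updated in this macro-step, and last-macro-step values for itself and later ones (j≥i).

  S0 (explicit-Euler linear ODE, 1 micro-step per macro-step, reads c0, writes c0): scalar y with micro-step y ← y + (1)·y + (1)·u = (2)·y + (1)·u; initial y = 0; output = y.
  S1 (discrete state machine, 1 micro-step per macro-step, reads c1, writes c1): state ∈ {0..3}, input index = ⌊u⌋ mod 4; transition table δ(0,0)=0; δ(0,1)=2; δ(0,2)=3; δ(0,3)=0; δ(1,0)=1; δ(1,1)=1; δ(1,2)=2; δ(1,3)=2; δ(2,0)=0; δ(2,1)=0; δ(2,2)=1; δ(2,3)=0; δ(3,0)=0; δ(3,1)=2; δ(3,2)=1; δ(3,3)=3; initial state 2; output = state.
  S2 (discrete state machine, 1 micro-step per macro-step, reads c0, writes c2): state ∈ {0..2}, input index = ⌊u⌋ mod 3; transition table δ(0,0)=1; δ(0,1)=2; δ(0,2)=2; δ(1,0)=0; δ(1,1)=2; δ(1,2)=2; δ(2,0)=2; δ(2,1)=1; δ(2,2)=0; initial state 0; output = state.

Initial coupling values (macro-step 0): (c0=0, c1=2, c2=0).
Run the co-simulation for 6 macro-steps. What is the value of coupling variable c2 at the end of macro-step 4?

macro 1: S0 reads c0=0 → after 1×micro: 0; S1 reads c1=2 → after 1×micro: 1; S2 reads c0=0 → after 1×micro: 1 ⇒ (c0=0, c1=1, c2=1)
macro 2: S0 reads c0=0 → after 1×micro: 0; S1 reads c1=1 → after 1×micro: 1; S2 reads c0=0 → after 1×micro: 0 ⇒ (c0=0, c1=1, c2=0)
macro 3: S0 reads c0=0 → after 1×micro: 0; S1 reads c1=1 → after 1×micro: 1; S2 reads c0=0 → after 1×micro: 1 ⇒ (c0=0, c1=1, c2=1)
macro 4: S0 reads c0=0 → after 1×micro: 0; S1 reads c1=1 → after 1×micro: 1; S2 reads c0=0 → after 1×micro: 0 ⇒ (c0=0, c1=1, c2=0)
macro 5: S0 reads c0=0 → after 1×micro: 0; S1 reads c1=1 → after 1×micro: 1; S2 reads c0=0 → after 1×micro: 1 ⇒ (c0=0, c1=1, c2=1)
macro 6: S0 reads c0=0 → after 1×micro: 0; S1 reads c1=1 → after 1×micro: 1; S2 reads c0=0 → after 1×micro: 0 ⇒ (c0=0, c1=1, c2=0)

c2 at macro-step 4 = 0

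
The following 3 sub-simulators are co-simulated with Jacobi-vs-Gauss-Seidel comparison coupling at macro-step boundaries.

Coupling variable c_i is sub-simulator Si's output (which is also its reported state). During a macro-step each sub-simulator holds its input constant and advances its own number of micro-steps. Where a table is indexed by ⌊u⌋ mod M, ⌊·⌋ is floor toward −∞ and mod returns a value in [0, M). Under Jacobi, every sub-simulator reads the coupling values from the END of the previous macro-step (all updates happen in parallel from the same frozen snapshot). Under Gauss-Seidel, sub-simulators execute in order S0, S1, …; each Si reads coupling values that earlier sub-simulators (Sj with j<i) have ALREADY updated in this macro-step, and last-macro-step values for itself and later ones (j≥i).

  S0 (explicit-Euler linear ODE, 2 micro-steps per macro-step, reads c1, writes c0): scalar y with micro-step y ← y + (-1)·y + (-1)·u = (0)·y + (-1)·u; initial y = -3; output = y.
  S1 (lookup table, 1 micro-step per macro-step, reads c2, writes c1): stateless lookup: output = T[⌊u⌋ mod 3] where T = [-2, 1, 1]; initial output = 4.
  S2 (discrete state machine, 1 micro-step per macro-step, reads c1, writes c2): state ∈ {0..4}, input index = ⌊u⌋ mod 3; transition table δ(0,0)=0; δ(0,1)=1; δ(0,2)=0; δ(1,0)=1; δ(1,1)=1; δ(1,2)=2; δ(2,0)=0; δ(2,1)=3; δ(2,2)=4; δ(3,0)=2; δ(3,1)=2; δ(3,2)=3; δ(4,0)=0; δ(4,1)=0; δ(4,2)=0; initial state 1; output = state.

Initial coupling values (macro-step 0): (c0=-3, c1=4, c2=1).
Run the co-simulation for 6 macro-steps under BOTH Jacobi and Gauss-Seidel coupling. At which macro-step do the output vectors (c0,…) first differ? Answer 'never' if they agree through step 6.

first divergence at macro-step: never

[Jacobi] macro 1: S0 reads c1=4 → after 2×micro: -4; S1 reads c2=1 → after 1×micro: 1; S2 reads c1=4 → after 1×micro: 1 ⇒ (c0=-4, c1=1, c2=1)
[Jacobi] macro 2: S0 reads c1=1 → after 2×micro: -1; S1 reads c2=1 → after 1×micro: 1; S2 reads c1=1 → after 1×micro: 1 ⇒ (c0=-1, c1=1, c2=1)
[Jacobi] macro 3: S0 reads c1=1 → after 2×micro: -1; S1 reads c2=1 → after 1×micro: 1; S2 reads c1=1 → after 1×micro: 1 ⇒ (c0=-1, c1=1, c2=1)
[Jacobi] macro 4: S0 reads c1=1 → after 2×micro: -1; S1 reads c2=1 → after 1×micro: 1; S2 reads c1=1 → after 1×micro: 1 ⇒ (c0=-1, c1=1, c2=1)
[Jacobi] macro 5: S0 reads c1=1 → after 2×micro: -1; S1 reads c2=1 → after 1×micro: 1; S2 reads c1=1 → after 1×micro: 1 ⇒ (c0=-1, c1=1, c2=1)
[Jacobi] macro 6: S0 reads c1=1 → after 2×micro: -1; S1 reads c2=1 → after 1×micro: 1; S2 reads c1=1 → after 1×micro: 1 ⇒ (c0=-1, c1=1, c2=1)
[Gauss-Seidel] macro 1: S0 reads c1=4 → after 2×micro: -4; S1 reads c2=1 → after 1×micro: 1; S2 reads c1=1 → after 1×micro: 1 ⇒ (c0=-4, c1=1, c2=1)
[Gauss-Seidel] macro 2: S0 reads c1=1 → after 2×micro: -1; S1 reads c2=1 → after 1×micro: 1; S2 reads c1=1 → after 1×micro: 1 ⇒ (c0=-1, c1=1, c2=1)
[Gauss-Seidel] macro 3: S0 reads c1=1 → after 2×micro: -1; S1 reads c2=1 → after 1×micro: 1; S2 reads c1=1 → after 1×micro: 1 ⇒ (c0=-1, c1=1, c2=1)
[Gauss-Seidel] macro 4: S0 reads c1=1 → after 2×micro: -1; S1 reads c2=1 → after 1×micro: 1; S2 reads c1=1 → after 1×micro: 1 ⇒ (c0=-1, c1=1, c2=1)
[Gauss-Seidel] macro 5: S0 reads c1=1 → after 2×micro: -1; S1 reads c2=1 → after 1×micro: 1; S2 reads c1=1 → after 1×micro: 1 ⇒ (c0=-1, c1=1, c2=1)
[Gauss-Seidel] macro 6: S0 reads c1=1 → after 2×micro: -1; S1 reads c2=1 → after 1×micro: 1; S2 reads c1=1 → after 1×micro: 1 ⇒ (c0=-1, c1=1, c2=1)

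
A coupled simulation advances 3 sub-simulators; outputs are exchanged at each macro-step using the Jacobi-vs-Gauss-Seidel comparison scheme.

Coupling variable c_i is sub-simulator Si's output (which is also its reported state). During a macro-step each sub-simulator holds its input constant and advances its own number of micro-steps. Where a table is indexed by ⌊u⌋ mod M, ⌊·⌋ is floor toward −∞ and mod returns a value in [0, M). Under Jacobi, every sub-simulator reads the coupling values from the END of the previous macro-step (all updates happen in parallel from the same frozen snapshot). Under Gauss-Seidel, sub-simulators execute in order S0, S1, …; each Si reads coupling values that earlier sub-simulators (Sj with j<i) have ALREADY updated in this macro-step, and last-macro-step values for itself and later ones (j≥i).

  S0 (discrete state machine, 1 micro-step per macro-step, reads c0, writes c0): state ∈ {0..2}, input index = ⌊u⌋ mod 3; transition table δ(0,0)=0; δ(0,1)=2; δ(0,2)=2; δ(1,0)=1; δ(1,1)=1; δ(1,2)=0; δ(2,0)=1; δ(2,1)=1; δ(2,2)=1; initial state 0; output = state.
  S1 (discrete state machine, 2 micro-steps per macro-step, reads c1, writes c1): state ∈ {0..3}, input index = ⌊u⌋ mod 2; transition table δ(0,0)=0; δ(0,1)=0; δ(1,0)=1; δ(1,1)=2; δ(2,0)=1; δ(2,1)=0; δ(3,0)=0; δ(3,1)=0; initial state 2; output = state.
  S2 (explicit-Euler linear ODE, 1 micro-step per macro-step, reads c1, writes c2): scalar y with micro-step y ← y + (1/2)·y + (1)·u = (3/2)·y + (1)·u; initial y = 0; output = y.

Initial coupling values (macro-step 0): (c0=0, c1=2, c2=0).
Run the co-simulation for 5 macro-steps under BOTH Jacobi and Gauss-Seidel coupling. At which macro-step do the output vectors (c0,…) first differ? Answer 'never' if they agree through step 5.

first divergence at macro-step: 1

[Jacobi] macro 1: S0 reads c0=0 → after 1×micro: 0; S1 reads c1=2 → after 2×micro: 1; S2 reads c1=2 → after 1×micro: 2 ⇒ (c0=0, c1=1, c2=2)
[Jacobi] macro 2: S0 reads c0=0 → after 1×micro: 0; S1 reads c1=1 → after 2×micro: 0; S2 reads c1=1 → after 1×micro: 4 ⇒ (c0=0, c1=0, c2=4)
[Jacobi] macro 3: S0 reads c0=0 → after 1×micro: 0; S1 reads c1=0 → after 2×micro: 0; S2 reads c1=0 → after 1×micro: 6 ⇒ (c0=0, c1=0, c2=6)
[Jacobi] macro 4: S0 reads c0=0 → after 1×micro: 0; S1 reads c1=0 → after 2×micro: 0; S2 reads c1=0 → after 1×micro: 9 ⇒ (c0=0, c1=0, c2=9)
[Jacobi] macro 5: S0 reads c0=0 → after 1×micro: 0; S1 reads c1=0 → after 2×micro: 0; S2 reads c1=0 → after 1×micro: 27/2 ⇒ (c0=0, c1=0, c2=27/2)
[Gauss-Seidel] macro 1: S0 reads c0=0 → after 1×micro: 0; S1 reads c1=2 → after 2×micro: 1; S2 reads c1=1 → after 1×micro: 1 ⇒ (c0=0, c1=1, c2=1)
[Gauss-Seidel] macro 2: S0 reads c0=0 → after 1×micro: 0; S1 reads c1=1 → after 2×micro: 0; S2 reads c1=0 → after 1×micro: 3/2 ⇒ (c0=0, c1=0, c2=3/2)
[Gauss-Seidel] macro 3: S0 reads c0=0 → after 1×micro: 0; S1 reads c1=0 → after 2×micro: 0; S2 reads c1=0 → after 1×micro: 9/4 ⇒ (c0=0, c1=0, c2=9/4)
[Gauss-Seidel] macro 4: S0 reads c0=0 → after 1×micro: 0; S1 reads c1=0 → after 2×micro: 0; S2 reads c1=0 → after 1×micro: 27/8 ⇒ (c0=0, c1=0, c2=27/8)
[Gauss-Seidel] macro 5: S0 reads c0=0 → after 1×micro: 0; S1 reads c1=0 → after 2×micro: 0; S2 reads c1=0 → after 1×micro: 81/16 ⇒ (c0=0, c1=0, c2=81/16)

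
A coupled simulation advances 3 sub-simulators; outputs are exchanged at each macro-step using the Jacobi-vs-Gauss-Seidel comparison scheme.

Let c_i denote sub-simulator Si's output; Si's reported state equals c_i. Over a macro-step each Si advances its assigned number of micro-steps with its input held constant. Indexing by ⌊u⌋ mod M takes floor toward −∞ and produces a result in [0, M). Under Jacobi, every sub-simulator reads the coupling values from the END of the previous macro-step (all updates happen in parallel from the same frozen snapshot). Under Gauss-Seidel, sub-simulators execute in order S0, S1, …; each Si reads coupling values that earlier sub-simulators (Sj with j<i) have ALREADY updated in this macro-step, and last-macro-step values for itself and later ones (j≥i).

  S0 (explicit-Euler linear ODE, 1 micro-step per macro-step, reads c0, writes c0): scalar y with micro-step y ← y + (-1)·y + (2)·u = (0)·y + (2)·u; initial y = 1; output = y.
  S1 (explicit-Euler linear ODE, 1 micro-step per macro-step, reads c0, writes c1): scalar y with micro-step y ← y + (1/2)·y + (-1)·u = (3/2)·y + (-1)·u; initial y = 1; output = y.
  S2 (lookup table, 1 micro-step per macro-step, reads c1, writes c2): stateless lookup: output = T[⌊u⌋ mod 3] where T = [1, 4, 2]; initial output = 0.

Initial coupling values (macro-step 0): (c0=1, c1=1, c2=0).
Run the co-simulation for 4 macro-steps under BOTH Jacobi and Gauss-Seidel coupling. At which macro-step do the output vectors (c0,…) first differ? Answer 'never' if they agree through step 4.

first divergence at macro-step: 1

[Jacobi] macro 1: S0 reads c0=1 → after 1×micro: 2; S1 reads c0=1 → after 1×micro: 1/2; S2 reads c1=1 → after 1×micro: 4 ⇒ (c0=2, c1=1/2, c2=4)
[Jacobi] macro 2: S0 reads c0=2 → after 1×micro: 4; S1 reads c0=2 → after 1×micro: -5/4; S2 reads c1=1/2 → after 1×micro: 1 ⇒ (c0=4, c1=-5/4, c2=1)
[Jacobi] macro 3: S0 reads c0=4 → after 1×micro: 8; S1 reads c0=4 → after 1×micro: -47/8; S2 reads c1=-5/4 → after 1×micro: 4 ⇒ (c0=8, c1=-47/8, c2=4)
[Jacobi] macro 4: S0 reads c0=8 → after 1×micro: 16; S1 reads c0=8 → after 1×micro: -269/16; S2 reads c1=-47/8 → after 1×micro: 1 ⇒ (c0=16, c1=-269/16, c2=1)
[Gauss-Seidel] macro 1: S0 reads c0=1 → after 1×micro: 2; S1 reads c0=2 → after 1×micro: -1/2; S2 reads c1=-1/2 → after 1×micro: 2 ⇒ (c0=2, c1=-1/2, c2=2)
[Gauss-Seidel] macro 2: S0 reads c0=2 → after 1×micro: 4; S1 reads c0=4 → after 1×micro: -19/4; S2 reads c1=-19/4 → after 1×micro: 4 ⇒ (c0=4, c1=-19/4, c2=4)
[Gauss-Seidel] macro 3: S0 reads c0=4 → after 1×micro: 8; S1 reads c0=8 → after 1×micro: -121/8; S2 reads c1=-121/8 → after 1×micro: 2 ⇒ (c0=8, c1=-121/8, c2=2)
[Gauss-Seidel] macro 4: S0 reads c0=8 → after 1×micro: 16; S1 reads c0=16 → after 1×micro: -619/16; S2 reads c1=-619/16 → after 1×micro: 1 ⇒ (c0=16, c1=-619/16, c2=1)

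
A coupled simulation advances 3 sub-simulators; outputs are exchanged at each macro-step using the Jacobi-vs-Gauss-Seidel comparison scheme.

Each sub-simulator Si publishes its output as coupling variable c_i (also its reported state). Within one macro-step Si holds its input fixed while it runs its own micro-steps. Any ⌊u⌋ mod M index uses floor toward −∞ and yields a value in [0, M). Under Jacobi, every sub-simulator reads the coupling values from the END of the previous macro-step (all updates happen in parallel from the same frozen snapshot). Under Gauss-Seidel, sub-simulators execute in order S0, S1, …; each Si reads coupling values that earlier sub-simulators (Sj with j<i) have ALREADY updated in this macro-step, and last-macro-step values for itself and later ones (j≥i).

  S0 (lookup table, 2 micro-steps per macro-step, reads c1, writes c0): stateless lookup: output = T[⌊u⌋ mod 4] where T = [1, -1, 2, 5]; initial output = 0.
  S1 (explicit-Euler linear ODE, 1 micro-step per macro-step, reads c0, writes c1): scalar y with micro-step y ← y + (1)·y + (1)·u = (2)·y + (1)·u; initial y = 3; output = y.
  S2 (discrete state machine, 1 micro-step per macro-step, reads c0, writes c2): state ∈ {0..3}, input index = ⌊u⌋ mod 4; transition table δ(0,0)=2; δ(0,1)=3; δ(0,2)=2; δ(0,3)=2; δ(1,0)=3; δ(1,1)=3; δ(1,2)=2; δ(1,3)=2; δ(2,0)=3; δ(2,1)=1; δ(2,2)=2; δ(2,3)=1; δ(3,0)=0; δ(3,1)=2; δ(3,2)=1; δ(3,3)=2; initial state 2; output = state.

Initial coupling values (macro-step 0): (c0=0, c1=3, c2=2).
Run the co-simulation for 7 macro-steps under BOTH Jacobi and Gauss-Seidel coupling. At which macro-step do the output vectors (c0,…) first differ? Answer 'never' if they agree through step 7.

[Jacobi] macro 1: S0 reads c1=3 → after 2×micro: 5; S1 reads c0=0 → after 1×micro: 6; S2 reads c0=0 → after 1×micro: 3 ⇒ (c0=5, c1=6, c2=3)
[Jacobi] macro 2: S0 reads c1=6 → after 2×micro: 2; S1 reads c0=5 → after 1×micro: 17; S2 reads c0=5 → after 1×micro: 2 ⇒ (c0=2, c1=17, c2=2)
[Jacobi] macro 3: S0 reads c1=17 → after 2×micro: -1; S1 reads c0=2 → after 1×micro: 36; S2 reads c0=2 → after 1×micro: 2 ⇒ (c0=-1, c1=36, c2=2)
[Jacobi] macro 4: S0 reads c1=36 → after 2×micro: 1; S1 reads c0=-1 → after 1×micro: 71; S2 reads c0=-1 → after 1×micro: 1 ⇒ (c0=1, c1=71, c2=1)
[Jacobi] macro 5: S0 reads c1=71 → after 2×micro: 5; S1 reads c0=1 → after 1×micro: 143; S2 reads c0=1 → after 1×micro: 3 ⇒ (c0=5, c1=143, c2=3)
[Jacobi] macro 6: S0 reads c1=143 → after 2×micro: 5; S1 reads c0=5 → after 1×micro: 291; S2 reads c0=5 → after 1×micro: 2 ⇒ (c0=5, c1=291, c2=2)
[Jacobi] macro 7: S0 reads c1=291 → after 2×micro: 5; S1 reads c0=5 → after 1×micro: 587; S2 reads c0=5 → after 1×micro: 1 ⇒ (c0=5, c1=587, c2=1)
[Gauss-Seidel] macro 1: S0 reads c1=3 → after 2×micro: 5; S1 reads c0=5 → after 1×micro: 11; S2 reads c0=5 → after 1×micro: 1 ⇒ (c0=5, c1=11, c2=1)
[Gauss-Seidel] macro 2: S0 reads c1=11 → after 2×micro: 5; S1 reads c0=5 → after 1×micro: 27; S2 reads c0=5 → after 1×micro: 3 ⇒ (c0=5, c1=27, c2=3)
[Gauss-Seidel] macro 3: S0 reads c1=27 → after 2×micro: 5; S1 reads c0=5 → after 1×micro: 59; S2 reads c0=5 → after 1×micro: 2 ⇒ (c0=5, c1=59, c2=2)
[Gauss-Seidel] macro 4: S0 reads c1=59 → after 2×micro: 5; S1 reads c0=5 → after 1×micro: 123; S2 reads c0=5 → after 1×micro: 1 ⇒ (c0=5, c1=123, c2=1)
[Gauss-Seidel] macro 5: S0 reads c1=123 → after 2×micro: 5; S1 reads c0=5 → after 1×micro: 251; S2 reads c0=5 → after 1×micro: 3 ⇒ (c0=5, c1=251, c2=3)
[Gauss-Seidel] macro 6: S0 reads c1=251 → after 2×micro: 5; S1 reads c0=5 → after 1×micro: 507; S2 reads c0=5 → after 1×micro: 2 ⇒ (c0=5, c1=507, c2=2)
[Gauss-Seidel] macro 7: S0 reads c1=507 → after 2×micro: 5; S1 reads c0=5 → after 1×micro: 1019; S2 reads c0=5 → after 1×micro: 1 ⇒ (c0=5, c1=1019, c2=1)

first divergence at macro-step: 1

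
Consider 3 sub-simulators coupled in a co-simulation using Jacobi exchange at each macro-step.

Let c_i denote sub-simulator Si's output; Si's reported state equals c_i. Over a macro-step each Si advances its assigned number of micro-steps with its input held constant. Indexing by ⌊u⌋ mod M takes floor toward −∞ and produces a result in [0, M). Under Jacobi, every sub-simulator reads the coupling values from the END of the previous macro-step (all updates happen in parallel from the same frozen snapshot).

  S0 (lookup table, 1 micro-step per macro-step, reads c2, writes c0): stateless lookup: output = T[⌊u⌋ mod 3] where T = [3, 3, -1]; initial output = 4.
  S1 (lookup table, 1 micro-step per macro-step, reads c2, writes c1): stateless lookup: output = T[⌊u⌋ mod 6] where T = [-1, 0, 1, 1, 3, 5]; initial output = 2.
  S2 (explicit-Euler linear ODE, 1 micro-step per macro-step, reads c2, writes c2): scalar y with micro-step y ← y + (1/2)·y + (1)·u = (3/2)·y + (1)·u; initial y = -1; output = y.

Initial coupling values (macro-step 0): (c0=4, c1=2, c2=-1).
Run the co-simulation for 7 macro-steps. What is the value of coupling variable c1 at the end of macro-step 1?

c1 at macro-step 1 = 5

macro 1: S0 reads c2=-1 → after 1×micro: -1; S1 reads c2=-1 → after 1×micro: 5; S2 reads c2=-1 → after 1×micro: -5/2 ⇒ (c0=-1, c1=5, c2=-5/2)
macro 2: S0 reads c2=-5/2 → after 1×micro: 3; S1 reads c2=-5/2 → after 1×micro: 1; S2 reads c2=-5/2 → after 1×micro: -25/4 ⇒ (c0=3, c1=1, c2=-25/4)
macro 3: S0 reads c2=-25/4 → after 1×micro: -1; S1 reads c2=-25/4 → after 1×micro: 5; S2 reads c2=-25/4 → after 1×micro: -125/8 ⇒ (c0=-1, c1=5, c2=-125/8)
macro 4: S0 reads c2=-125/8 → after 1×micro: -1; S1 reads c2=-125/8 → after 1×micro: 1; S2 reads c2=-125/8 → after 1×micro: -625/16 ⇒ (c0=-1, c1=1, c2=-625/16)
macro 5: S0 reads c2=-625/16 → after 1×micro: -1; S1 reads c2=-625/16 → after 1×micro: 1; S2 reads c2=-625/16 → after 1×micro: -3125/32 ⇒ (c0=-1, c1=1, c2=-3125/32)
macro 6: S0 reads c2=-3125/32 → after 1×micro: 3; S1 reads c2=-3125/32 → after 1×micro: 3; S2 reads c2=-3125/32 → after 1×micro: -15625/64 ⇒ (c0=3, c1=3, c2=-15625/64)
macro 7: S0 reads c2=-15625/64 → after 1×micro: 3; S1 reads c2=-15625/64 → after 1×micro: 0; S2 reads c2=-15625/64 → after 1×micro: -78125/128 ⇒ (c0=3, c1=0, c2=-78125/128)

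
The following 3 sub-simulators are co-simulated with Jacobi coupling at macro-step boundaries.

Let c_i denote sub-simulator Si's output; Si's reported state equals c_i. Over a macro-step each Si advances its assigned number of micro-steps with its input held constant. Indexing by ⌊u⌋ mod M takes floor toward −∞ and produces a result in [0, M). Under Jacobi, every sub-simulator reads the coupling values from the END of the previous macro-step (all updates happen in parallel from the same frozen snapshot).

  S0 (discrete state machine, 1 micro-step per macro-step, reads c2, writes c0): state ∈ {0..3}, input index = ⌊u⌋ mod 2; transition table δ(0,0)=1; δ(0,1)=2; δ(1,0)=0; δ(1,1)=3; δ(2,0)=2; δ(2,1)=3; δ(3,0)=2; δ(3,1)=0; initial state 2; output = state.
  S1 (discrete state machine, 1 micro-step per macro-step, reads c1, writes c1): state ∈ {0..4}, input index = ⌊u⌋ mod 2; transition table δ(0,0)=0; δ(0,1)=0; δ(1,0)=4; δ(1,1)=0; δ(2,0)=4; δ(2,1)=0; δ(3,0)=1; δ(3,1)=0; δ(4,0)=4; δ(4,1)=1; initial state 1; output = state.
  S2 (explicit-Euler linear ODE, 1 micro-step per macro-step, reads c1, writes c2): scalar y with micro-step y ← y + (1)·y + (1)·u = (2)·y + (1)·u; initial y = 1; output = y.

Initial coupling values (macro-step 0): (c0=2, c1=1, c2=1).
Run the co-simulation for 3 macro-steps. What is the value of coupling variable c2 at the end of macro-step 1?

c2 at macro-step 1 = 3

macro 1: S0 reads c2=1 → after 1×micro: 3; S1 reads c1=1 → after 1×micro: 0; S2 reads c1=1 → after 1×micro: 3 ⇒ (c0=3, c1=0, c2=3)
macro 2: S0 reads c2=3 → after 1×micro: 0; S1 reads c1=0 → after 1×micro: 0; S2 reads c1=0 → after 1×micro: 6 ⇒ (c0=0, c1=0, c2=6)
macro 3: S0 reads c2=6 → after 1×micro: 1; S1 reads c1=0 → after 1×micro: 0; S2 reads c1=0 → after 1×micro: 12 ⇒ (c0=1, c1=0, c2=12)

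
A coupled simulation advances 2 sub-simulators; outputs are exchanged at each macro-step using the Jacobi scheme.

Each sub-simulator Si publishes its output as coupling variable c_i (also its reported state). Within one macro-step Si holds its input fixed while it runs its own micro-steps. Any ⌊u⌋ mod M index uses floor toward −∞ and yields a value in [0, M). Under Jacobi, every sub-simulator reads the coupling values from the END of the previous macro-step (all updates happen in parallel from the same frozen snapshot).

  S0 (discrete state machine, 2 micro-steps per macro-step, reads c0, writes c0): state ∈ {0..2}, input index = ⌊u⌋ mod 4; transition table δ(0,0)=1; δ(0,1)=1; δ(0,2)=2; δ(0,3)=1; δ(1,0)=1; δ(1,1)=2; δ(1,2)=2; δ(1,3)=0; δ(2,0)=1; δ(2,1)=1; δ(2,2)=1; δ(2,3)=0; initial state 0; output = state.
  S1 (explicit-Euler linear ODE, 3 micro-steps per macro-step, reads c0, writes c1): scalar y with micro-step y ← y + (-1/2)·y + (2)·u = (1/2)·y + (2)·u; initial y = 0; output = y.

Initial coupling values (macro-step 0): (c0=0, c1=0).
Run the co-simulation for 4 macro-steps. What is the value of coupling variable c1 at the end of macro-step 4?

c1 at macro-step 4 = 511/128

macro 1: S0 reads c0=0 → after 2×micro: 1; S1 reads c0=0 → after 3×micro: 0 ⇒ (c0=1, c1=0)
macro 2: S0 reads c0=1 → after 2×micro: 1; S1 reads c0=1 → after 3×micro: 7/2 ⇒ (c0=1, c1=7/2)
macro 3: S0 reads c0=1 → after 2×micro: 1; S1 reads c0=1 → after 3×micro: 63/16 ⇒ (c0=1, c1=63/16)
macro 4: S0 reads c0=1 → after 2×micro: 1; S1 reads c0=1 → after 3×micro: 511/128 ⇒ (c0=1, c1=511/128)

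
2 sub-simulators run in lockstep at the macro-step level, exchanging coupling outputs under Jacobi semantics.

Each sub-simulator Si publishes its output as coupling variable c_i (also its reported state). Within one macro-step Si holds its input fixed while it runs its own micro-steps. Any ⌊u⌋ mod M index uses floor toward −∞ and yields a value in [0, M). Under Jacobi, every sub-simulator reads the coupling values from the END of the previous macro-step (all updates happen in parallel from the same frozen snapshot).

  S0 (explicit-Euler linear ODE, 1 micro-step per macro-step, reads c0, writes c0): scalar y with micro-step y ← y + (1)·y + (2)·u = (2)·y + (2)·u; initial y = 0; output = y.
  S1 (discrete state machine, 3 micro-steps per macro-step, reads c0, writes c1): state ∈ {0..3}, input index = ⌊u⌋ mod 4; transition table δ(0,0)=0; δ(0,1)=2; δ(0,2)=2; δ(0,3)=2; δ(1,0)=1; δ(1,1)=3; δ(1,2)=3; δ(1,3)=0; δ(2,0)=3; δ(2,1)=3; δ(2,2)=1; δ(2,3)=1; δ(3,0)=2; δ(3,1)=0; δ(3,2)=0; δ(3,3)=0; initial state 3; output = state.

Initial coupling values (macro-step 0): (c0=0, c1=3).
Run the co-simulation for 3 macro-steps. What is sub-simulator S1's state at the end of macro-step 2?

macro 1: S0 reads c0=0 → after 1×micro: 0; S1 reads c0=0 → after 3×micro: 2 ⇒ (c0=0, c1=2)
macro 2: S0 reads c0=0 → after 1×micro: 0; S1 reads c0=0 → after 3×micro: 3 ⇒ (c0=0, c1=3)
macro 3: S0 reads c0=0 → after 1×micro: 0; S1 reads c0=0 → after 3×micro: 2 ⇒ (c0=0, c1=2)

S1 state at macro-step 2 = 3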